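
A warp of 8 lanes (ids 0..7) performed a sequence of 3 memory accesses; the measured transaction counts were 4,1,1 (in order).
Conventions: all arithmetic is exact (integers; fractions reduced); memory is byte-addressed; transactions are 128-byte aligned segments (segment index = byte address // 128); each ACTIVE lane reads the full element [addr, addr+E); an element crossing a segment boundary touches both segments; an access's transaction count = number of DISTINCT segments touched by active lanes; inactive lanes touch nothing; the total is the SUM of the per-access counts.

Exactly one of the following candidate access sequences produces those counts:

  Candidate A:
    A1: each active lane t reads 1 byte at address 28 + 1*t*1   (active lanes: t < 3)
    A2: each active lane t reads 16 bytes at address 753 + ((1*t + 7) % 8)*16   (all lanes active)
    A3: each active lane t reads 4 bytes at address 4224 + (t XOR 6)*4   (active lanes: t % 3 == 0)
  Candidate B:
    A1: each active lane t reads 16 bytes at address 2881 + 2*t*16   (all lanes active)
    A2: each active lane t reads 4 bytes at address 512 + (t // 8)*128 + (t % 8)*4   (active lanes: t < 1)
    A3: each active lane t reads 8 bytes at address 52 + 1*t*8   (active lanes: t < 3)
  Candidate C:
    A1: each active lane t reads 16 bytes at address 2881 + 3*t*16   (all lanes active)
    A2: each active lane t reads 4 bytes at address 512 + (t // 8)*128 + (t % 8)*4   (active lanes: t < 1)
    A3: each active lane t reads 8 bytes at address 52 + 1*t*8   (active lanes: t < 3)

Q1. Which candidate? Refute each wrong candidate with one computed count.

A: A1 gives 1 transaction, not 4
B: A1 gives 3 transactions, not 4
C: all counts match (4,1,1)

Answer: C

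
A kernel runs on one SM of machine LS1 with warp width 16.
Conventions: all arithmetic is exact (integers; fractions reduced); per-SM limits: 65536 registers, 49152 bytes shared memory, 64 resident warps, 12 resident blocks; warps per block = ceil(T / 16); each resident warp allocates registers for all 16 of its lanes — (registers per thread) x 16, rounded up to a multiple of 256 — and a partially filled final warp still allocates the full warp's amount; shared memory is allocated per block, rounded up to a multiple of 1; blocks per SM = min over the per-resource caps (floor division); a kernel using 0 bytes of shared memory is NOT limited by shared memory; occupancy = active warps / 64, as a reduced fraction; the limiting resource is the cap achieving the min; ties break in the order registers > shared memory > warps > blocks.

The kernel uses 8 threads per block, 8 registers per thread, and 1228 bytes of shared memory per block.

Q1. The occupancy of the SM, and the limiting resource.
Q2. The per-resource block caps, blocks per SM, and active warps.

Answer: occupancy 3/16, limited by blocks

registers: 256 blocks
shared memory: 40 blocks
warps: 64 blocks
blocks: 12 blocks

Answer: 12 blocks, 12 active warps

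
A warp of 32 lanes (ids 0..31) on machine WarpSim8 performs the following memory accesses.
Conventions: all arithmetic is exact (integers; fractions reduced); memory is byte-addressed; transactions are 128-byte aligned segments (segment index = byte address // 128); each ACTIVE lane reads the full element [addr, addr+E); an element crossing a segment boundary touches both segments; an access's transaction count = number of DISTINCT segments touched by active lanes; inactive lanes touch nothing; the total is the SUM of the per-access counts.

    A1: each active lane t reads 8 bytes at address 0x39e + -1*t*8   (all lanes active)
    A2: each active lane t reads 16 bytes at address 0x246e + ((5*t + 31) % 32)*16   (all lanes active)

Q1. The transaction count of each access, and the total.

A1: 3 transactions
A2: 5 transactions

Answer: 3,5; total 8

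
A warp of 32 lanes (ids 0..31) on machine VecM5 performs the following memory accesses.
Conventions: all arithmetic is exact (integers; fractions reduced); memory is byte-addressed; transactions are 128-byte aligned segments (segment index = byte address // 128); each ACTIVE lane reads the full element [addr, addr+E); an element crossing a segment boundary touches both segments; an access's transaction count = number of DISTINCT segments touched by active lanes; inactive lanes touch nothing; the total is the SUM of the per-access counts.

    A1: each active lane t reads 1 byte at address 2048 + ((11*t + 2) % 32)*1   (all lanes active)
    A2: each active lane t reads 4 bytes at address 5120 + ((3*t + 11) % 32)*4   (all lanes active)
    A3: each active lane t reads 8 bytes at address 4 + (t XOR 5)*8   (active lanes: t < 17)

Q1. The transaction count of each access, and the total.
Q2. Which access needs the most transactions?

A1: 1 transaction
A2: 1 transaction
A3: 2 transactions

Answer: 1,1,2; total 4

Answer: A3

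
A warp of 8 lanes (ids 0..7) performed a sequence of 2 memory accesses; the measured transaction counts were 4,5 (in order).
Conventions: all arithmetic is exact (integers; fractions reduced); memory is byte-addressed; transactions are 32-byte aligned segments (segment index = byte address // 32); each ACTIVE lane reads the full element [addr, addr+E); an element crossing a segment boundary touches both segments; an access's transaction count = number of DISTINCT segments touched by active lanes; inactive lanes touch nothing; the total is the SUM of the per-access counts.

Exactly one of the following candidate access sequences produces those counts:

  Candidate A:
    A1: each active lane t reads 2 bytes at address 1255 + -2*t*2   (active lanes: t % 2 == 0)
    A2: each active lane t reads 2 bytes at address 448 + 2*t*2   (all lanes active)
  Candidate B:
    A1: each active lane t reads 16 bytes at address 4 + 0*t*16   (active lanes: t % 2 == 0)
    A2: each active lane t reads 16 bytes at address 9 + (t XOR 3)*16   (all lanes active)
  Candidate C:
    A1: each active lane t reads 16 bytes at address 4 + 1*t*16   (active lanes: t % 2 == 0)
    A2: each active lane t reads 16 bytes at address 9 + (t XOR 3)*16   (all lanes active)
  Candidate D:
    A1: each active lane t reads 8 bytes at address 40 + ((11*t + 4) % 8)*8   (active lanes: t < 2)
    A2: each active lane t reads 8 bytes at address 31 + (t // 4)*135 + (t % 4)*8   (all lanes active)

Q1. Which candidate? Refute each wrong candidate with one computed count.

A: A1 gives 2 transactions, not 4
B: A1 gives 1 transaction, not 4
D: A1 gives 2 transactions, not 4
C: all counts match (4,5)

Answer: C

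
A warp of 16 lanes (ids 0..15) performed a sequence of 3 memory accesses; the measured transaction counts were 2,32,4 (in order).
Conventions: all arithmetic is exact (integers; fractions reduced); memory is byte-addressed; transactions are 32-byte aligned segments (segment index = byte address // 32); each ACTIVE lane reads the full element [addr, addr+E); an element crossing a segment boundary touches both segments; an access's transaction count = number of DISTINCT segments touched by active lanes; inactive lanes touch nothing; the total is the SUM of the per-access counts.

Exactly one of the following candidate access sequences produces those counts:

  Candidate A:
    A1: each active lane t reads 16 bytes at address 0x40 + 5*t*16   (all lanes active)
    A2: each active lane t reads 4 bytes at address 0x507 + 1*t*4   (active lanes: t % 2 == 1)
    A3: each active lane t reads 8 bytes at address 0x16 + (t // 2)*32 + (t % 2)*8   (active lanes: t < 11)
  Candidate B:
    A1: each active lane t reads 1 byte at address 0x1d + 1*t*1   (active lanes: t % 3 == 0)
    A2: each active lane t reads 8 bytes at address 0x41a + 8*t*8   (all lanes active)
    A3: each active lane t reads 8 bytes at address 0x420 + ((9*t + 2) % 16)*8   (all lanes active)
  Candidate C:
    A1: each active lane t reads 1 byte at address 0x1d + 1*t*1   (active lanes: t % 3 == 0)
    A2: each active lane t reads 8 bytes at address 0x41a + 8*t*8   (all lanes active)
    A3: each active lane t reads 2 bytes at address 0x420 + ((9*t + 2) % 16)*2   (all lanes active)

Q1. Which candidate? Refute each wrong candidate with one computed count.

A: A1 gives 16 transactions, not 2
C: A3 gives 1 transaction, not 4
B: all counts match (2,32,4)

Answer: B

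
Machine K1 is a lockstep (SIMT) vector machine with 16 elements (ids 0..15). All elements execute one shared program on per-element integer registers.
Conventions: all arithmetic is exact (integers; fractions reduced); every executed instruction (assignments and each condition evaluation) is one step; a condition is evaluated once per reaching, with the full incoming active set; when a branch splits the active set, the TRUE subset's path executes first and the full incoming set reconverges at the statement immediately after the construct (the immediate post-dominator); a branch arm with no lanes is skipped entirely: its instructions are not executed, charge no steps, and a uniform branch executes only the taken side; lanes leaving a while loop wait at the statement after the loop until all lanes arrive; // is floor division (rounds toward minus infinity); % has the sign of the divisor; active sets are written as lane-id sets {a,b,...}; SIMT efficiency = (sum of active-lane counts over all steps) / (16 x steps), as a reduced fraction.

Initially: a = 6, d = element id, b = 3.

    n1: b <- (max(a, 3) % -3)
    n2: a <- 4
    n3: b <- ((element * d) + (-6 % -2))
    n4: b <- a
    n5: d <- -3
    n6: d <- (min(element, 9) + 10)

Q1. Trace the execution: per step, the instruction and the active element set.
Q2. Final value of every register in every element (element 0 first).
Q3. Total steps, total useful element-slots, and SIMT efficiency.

step 0: b <- (max(a, 3) % -3)        {0,1,2,3,4,5,6,7,8,9,10,11,12,13,14,15}
step 1: a <- 4                       {0,1,2,3,4,5,6,7,8,9,10,11,12,13,14,15}
step 2: b <- ((element * d) + (-6 % -2)) {0,1,2,3,4,5,6,7,8,9,10,11,12,13,14,15}
step 3: b <- a                       {0,1,2,3,4,5,6,7,8,9,10,11,12,13,14,15}
step 4: d <- -3                      {0,1,2,3,4,5,6,7,8,9,10,11,12,13,14,15}
step 5: d <- (min(element, 9) + 10)  {0,1,2,3,4,5,6,7,8,9,10,11,12,13,14,15}

Answer: 6 steps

a: 4,4,4,4,4,4,4,4,4,4,4,4,4,4,4,4
d: 10,11,12,13,14,15,16,17,18,19,19,19,19,19,19,19
b: 4,4,4,4,4,4,4,4,4,4,4,4,4,4,4,4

steps = 6; useful = 96; efficiency = 96/96 = 1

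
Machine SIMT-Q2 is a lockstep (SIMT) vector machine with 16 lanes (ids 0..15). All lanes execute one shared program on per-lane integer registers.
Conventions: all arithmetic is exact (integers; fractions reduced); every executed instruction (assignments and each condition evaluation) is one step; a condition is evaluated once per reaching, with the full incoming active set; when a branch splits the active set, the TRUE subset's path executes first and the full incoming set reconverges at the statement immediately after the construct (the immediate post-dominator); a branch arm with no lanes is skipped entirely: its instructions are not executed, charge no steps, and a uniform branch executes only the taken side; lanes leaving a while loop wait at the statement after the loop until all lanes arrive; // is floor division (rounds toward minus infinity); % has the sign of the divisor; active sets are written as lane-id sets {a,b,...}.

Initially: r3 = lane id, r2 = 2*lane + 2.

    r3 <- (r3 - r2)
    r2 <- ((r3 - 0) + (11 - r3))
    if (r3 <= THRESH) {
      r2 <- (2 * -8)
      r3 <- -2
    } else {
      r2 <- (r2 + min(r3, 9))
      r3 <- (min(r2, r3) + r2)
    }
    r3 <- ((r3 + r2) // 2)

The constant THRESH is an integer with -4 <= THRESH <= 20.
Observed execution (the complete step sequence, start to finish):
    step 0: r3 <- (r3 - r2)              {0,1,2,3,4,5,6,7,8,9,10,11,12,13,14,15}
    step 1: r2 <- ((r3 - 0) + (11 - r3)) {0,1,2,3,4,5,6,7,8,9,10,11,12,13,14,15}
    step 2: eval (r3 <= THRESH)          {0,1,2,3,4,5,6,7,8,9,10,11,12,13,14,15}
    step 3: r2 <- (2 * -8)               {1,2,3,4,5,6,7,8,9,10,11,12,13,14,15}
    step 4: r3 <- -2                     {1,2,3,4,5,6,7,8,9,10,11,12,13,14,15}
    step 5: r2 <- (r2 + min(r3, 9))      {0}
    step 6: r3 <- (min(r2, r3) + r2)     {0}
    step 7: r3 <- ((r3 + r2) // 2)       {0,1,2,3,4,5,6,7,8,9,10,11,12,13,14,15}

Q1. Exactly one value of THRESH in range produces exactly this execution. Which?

Answer: THRESH = -3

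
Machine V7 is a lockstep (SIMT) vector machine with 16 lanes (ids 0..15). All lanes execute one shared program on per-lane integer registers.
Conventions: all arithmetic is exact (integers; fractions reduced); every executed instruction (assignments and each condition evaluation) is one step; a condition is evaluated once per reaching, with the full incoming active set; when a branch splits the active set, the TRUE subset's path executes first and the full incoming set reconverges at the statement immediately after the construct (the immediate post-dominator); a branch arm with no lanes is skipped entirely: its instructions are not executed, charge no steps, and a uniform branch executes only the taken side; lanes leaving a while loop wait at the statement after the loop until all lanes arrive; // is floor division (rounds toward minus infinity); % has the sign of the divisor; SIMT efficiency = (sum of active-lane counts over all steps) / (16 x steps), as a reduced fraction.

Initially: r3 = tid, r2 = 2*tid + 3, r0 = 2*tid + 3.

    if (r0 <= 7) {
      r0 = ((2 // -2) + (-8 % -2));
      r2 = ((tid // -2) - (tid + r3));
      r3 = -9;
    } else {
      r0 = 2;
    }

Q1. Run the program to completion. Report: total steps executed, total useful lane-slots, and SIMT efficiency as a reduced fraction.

Answer: 5 steps, 38 useful, 19/40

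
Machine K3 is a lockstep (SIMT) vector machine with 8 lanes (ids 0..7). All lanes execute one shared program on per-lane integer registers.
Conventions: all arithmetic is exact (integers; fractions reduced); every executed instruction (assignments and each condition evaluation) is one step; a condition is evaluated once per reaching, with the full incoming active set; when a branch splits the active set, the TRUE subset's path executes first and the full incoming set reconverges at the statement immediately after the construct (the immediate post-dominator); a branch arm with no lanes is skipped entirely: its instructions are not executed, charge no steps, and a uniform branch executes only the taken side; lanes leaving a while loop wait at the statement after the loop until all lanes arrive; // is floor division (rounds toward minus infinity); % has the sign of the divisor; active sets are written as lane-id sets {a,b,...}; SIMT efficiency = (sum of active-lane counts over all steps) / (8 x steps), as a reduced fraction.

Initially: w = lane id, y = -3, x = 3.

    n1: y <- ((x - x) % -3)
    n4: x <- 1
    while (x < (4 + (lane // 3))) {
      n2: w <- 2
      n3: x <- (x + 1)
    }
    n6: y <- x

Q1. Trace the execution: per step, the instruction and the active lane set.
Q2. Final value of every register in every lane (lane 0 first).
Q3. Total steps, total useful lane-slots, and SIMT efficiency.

step 0: y <- ((x - x) % -3)          {0,1,2,3,4,5,6,7}
step 1: x <- 1                       {0,1,2,3,4,5,6,7}
step 2: eval (x < (4 + (lane // 3))) {0,1,2,3,4,5,6,7}
step 3: w <- 2                       {0,1,2,3,4,5,6,7}
step 4: x <- (x + 1)                 {0,1,2,3,4,5,6,7}
step 5: eval (x < (4 + (lane // 3))) {0,1,2,3,4,5,6,7}
step 6: w <- 2                       {0,1,2,3,4,5,6,7}
step 7: x <- (x + 1)                 {0,1,2,3,4,5,6,7}
step 8: eval (x < (4 + (lane // 3))) {0,1,2,3,4,5,6,7}
step 9: w <- 2                       {0,1,2,3,4,5,6,7}
step 10: x <- (x + 1)                 {0,1,2,3,4,5,6,7}
step 11: eval (x < (4 + (lane // 3))) {0,1,2,3,4,5,6,7}
step 12: w <- 2                       {3,4,5,6,7}
step 13: x <- (x + 1)                 {3,4,5,6,7}
step 14: eval (x < (4 + (lane // 3))) {3,4,5,6,7}
step 15: w <- 2                       {6,7}
step 16: x <- (x + 1)                 {6,7}
step 17: eval (x < (4 + (lane // 3))) {6,7}
step 18: y <- x                       {0,1,2,3,4,5,6,7}

Answer: 19 steps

w: 2,2,2,2,2,2,2,2
y: 4,4,4,5,5,5,6,6
x: 4,4,4,5,5,5,6,6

steps = 19; useful = 125; efficiency = 125/152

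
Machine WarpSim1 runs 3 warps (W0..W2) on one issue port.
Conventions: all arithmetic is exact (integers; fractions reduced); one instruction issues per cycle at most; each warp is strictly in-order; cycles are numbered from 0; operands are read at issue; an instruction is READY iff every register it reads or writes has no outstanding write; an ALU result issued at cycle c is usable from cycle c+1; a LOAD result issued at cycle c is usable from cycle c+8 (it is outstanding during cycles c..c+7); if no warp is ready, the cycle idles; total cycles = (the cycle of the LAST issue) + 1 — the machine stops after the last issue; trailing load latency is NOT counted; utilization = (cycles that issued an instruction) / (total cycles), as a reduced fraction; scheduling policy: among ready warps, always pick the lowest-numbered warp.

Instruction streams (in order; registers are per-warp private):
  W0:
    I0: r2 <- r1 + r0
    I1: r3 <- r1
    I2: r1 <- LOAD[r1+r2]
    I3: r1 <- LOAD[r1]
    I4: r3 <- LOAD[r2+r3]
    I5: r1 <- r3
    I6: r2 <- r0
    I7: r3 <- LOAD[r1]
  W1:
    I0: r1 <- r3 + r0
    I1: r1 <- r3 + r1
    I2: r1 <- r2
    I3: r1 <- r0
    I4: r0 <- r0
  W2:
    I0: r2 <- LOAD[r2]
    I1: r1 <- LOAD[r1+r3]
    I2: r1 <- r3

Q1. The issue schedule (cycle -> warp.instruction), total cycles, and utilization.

cycle 0: W0.I0
cycle 1: W0.I1
cycle 2: W0.I2
cycle 3: W1.I0
cycle 4: W1.I1
cycle 5: W1.I2
cycle 6: W1.I3
cycle 7: W1.I4
cycle 8: W2.I0
cycle 9: W2.I1
cycle 10: W0.I3
cycle 11: W0.I4
cycle 12: idle
cycle 13: idle
cycle 14: idle
cycle 15: idle
cycle 16: idle
cycle 17: W2.I2
cycle 18: idle
cycle 19: W0.I5
cycle 20: W0.I6
cycle 21: W0.I7

Answer: 22 cycles, utilization 8/11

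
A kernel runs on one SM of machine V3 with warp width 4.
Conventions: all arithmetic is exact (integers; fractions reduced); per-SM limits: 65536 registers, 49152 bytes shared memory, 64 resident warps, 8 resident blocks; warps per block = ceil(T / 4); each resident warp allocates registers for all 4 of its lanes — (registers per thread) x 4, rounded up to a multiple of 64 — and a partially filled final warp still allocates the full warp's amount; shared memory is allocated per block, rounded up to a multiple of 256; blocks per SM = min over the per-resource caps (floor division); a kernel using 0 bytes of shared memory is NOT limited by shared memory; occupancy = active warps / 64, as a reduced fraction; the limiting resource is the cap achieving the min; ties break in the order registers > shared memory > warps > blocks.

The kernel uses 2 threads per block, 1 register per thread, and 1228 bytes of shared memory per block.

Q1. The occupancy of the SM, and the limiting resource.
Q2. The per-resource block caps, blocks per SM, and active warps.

Answer: occupancy 1/8, limited by blocks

registers: 1024 blocks
shared memory: 38 blocks
warps: 64 blocks
blocks: 8 blocks

Answer: 8 blocks, 8 active warps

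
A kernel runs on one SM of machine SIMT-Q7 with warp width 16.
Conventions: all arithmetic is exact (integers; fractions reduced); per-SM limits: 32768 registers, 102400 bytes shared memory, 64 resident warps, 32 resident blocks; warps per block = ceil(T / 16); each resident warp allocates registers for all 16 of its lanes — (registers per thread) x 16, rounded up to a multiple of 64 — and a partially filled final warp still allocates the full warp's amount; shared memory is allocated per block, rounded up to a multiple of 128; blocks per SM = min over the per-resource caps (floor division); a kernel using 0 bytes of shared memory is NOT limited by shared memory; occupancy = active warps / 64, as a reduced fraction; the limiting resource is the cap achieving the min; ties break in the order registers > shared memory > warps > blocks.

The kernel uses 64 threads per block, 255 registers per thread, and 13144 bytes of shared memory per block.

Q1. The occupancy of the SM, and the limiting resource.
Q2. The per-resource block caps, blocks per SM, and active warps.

Answer: occupancy 1/8, limited by registers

registers: 2 blocks
shared memory: 7 blocks
warps: 16 blocks
blocks: 32 blocks

Answer: 2 blocks, 8 active warps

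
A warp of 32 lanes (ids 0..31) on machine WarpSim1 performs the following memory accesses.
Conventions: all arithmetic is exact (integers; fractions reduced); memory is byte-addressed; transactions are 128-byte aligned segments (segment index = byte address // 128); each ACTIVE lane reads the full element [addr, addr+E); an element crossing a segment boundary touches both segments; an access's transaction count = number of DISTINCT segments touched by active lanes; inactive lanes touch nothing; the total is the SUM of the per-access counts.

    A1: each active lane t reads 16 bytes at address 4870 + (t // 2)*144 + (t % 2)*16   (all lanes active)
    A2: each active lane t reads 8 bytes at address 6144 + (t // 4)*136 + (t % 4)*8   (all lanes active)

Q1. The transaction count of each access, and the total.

A1: 18 transactions
A2: 8 transactions

Answer: 18,8; total 26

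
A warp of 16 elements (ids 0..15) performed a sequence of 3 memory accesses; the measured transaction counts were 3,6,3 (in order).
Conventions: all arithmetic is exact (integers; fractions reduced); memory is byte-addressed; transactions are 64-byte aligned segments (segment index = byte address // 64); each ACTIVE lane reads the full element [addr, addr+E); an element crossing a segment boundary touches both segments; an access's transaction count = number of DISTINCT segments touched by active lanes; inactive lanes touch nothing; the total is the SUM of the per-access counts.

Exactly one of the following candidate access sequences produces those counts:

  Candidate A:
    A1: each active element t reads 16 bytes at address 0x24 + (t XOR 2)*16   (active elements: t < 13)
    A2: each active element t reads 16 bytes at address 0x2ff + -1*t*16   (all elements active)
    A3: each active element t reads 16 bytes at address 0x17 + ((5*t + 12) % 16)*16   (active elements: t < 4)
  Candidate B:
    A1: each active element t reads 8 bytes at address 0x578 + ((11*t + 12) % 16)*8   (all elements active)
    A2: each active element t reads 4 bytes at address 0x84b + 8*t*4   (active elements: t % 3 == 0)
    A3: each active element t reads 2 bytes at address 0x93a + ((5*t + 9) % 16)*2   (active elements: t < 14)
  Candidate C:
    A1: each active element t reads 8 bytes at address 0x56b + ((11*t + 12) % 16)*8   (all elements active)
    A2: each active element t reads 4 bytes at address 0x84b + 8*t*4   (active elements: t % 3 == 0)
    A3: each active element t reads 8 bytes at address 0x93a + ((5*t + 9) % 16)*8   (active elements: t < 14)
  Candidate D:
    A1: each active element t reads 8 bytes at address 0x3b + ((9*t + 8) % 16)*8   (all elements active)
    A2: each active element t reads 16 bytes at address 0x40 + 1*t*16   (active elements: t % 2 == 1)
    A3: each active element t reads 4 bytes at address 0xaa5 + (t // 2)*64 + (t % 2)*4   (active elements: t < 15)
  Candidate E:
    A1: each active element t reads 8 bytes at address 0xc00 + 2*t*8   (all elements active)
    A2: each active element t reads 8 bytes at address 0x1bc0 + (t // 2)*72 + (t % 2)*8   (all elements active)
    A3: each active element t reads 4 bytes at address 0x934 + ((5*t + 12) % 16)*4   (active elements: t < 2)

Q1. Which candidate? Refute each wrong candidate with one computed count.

A: A1 gives 5 transactions, not 3
B: A3 gives 2 transactions, not 3
D: A2 gives 4 transactions, not 6
E: A1 gives 4 transactions, not 3
C: all counts match (3,6,3)

Answer: C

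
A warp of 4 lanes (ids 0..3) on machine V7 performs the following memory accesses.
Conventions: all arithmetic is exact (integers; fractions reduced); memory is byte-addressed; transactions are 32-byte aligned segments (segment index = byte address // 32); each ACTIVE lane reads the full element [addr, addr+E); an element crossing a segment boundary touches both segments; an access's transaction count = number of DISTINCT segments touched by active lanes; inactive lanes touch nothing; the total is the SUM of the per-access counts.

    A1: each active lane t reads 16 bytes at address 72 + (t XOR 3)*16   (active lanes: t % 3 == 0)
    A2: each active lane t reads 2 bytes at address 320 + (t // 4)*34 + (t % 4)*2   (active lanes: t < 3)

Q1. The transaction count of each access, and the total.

A1: 3 transactions
A2: 1 transaction

Answer: 3,1; total 4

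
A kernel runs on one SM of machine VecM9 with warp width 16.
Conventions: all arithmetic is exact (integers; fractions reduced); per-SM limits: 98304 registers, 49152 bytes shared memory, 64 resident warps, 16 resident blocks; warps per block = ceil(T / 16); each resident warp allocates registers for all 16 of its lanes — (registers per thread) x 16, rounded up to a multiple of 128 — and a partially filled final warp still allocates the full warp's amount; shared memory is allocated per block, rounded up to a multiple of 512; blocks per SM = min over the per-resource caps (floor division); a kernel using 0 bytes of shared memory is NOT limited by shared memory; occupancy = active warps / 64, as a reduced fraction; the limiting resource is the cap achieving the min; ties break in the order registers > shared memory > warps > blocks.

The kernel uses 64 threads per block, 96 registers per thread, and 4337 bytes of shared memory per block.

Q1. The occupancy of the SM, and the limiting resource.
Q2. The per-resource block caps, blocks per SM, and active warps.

Answer: occupancy 5/8, limited by shared memory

registers: 16 blocks
shared memory: 10 blocks
warps: 16 blocks
blocks: 16 blocks

Answer: 10 blocks, 40 active warps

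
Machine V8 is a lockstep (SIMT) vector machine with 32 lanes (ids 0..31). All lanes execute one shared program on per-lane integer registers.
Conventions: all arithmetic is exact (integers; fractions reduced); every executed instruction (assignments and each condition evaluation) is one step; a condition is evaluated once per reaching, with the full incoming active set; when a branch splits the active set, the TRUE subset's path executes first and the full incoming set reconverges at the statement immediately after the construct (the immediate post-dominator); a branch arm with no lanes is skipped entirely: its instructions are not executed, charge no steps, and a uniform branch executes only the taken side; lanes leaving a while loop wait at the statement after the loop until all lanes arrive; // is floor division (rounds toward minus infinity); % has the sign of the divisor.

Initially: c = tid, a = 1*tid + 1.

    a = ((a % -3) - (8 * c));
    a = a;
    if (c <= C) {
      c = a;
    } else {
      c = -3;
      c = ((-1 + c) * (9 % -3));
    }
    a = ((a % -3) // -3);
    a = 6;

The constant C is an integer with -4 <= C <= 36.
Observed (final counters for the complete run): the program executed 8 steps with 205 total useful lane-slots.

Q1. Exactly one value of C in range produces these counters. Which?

Answer: C = 18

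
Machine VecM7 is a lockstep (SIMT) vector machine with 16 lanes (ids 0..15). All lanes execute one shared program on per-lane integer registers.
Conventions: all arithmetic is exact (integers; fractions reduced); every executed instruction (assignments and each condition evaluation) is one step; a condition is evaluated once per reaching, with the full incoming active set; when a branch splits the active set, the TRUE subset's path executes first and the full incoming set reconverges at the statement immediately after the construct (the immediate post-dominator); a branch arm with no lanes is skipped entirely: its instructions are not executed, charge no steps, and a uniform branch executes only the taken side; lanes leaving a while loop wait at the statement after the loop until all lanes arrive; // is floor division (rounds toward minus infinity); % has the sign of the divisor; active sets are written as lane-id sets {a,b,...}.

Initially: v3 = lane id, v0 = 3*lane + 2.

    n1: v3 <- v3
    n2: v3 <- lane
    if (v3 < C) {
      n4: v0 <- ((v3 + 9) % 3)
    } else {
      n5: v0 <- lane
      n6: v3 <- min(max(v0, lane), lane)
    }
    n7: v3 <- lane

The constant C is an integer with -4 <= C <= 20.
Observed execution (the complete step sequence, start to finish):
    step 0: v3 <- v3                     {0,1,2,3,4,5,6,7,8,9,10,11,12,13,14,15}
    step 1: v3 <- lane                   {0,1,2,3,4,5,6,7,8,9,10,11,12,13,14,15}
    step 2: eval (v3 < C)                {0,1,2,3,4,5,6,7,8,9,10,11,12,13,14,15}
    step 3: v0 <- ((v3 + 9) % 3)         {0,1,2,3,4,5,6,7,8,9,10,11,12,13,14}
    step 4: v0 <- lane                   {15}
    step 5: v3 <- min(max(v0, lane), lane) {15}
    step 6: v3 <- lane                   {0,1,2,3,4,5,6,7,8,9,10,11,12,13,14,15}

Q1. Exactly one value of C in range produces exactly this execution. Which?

Answer: C = 15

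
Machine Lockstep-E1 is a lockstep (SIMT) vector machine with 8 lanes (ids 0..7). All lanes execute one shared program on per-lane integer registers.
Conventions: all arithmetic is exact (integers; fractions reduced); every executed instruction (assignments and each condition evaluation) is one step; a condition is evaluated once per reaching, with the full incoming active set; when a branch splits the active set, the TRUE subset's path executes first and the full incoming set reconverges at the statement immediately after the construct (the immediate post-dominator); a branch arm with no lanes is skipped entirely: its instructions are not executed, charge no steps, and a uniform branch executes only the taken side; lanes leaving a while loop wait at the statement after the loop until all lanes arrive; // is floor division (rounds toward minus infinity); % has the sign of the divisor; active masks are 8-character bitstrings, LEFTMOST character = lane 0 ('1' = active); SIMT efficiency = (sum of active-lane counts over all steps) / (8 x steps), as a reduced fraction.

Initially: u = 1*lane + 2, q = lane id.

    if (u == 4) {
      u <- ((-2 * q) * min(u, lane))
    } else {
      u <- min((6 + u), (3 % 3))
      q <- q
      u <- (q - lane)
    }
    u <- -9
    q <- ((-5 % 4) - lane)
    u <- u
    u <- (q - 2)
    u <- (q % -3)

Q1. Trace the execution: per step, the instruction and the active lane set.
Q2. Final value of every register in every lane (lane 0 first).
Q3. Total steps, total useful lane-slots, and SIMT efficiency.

step 0: eval (u == 4)                11111111
step 1: u <- ((-2 * q) * min(u, lane)) 00100000
step 2: u <- min((6 + u), (3 % 3))   11011111
step 3: q <- q                       11011111
step 4: u <- (q - lane)              11011111
step 5: u <- -9                      11111111
step 6: q <- ((-5 % 4) - lane)       11111111
step 7: u <- u                       11111111
step 8: u <- (q - 2)                 11111111
step 9: u <- (q % -3)                11111111

Answer: 10 steps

u: 0,-1,-2,0,-1,-2,0,-1
q: 3,2,1,0,-1,-2,-3,-4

steps = 10; useful = 70; efficiency = 70/80 = 7/8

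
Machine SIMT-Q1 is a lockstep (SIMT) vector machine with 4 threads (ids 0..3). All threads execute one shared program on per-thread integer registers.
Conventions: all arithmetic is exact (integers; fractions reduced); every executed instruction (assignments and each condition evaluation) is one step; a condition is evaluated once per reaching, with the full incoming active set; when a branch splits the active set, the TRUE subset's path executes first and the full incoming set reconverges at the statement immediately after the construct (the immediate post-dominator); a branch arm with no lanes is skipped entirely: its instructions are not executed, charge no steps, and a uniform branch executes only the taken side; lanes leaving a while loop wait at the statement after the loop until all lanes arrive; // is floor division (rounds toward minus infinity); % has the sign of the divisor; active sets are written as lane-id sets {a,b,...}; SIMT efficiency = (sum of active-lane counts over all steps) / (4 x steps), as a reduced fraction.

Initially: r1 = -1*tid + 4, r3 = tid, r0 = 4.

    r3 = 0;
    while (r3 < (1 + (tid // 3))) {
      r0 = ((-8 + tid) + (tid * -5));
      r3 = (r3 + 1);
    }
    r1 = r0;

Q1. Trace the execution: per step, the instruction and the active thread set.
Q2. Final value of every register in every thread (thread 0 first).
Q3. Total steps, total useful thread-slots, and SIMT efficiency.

step 0: r3 <- 0                      {0,1,2,3}
step 1: eval (r3 < (1 + (tid // 3))) {0,1,2,3}
step 2: r0 <- ((-8 + tid) + (tid * -5)) {0,1,2,3}
step 3: r3 <- (r3 + 1)               {0,1,2,3}
step 4: eval (r3 < (1 + (tid // 3))) {0,1,2,3}
step 5: r0 <- ((-8 + tid) + (tid * -5)) {3}
step 6: r3 <- (r3 + 1)               {3}
step 7: eval (r3 < (1 + (tid // 3))) {3}
step 8: r1 <- r0                     {0,1,2,3}

Answer: 9 steps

r1: -8,-12,-16,-20
r3: 1,1,1,2
r0: -8,-12,-16,-20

steps = 9; useful = 27; efficiency = 27/36 = 3/4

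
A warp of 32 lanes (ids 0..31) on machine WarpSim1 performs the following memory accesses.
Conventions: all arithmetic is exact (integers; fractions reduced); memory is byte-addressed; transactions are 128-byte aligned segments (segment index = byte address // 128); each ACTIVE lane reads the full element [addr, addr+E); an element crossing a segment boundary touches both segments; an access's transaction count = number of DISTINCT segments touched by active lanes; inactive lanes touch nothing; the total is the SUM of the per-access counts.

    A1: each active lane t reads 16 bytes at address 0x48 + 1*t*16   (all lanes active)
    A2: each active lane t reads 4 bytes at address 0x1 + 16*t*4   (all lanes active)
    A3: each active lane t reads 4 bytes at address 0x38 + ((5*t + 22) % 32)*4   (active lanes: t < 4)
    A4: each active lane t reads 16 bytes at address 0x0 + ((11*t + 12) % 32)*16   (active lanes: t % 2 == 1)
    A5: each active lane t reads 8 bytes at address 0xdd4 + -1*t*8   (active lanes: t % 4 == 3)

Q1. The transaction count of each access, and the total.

A1: 5 transactions
A2: 16 transactions
A3: 2 transactions
A4: 4 transactions
A5: 3 transactions

Answer: 5,16,2,4,3; total 30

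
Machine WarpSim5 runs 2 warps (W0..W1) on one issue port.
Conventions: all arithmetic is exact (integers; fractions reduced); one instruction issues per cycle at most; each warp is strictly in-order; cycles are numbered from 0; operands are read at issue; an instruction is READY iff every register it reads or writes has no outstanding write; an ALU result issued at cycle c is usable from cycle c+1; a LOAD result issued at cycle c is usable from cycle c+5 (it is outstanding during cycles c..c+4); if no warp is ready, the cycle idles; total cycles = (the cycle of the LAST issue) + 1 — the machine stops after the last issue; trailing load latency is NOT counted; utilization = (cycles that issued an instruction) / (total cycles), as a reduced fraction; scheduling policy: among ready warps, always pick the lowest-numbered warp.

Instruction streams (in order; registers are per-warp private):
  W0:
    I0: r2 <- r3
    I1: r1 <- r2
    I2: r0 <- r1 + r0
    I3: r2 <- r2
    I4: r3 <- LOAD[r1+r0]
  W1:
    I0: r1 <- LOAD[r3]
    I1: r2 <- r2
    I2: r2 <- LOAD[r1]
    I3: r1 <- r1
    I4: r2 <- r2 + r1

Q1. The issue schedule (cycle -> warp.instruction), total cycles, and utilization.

cycle 0: W0.I0
cycle 1: W0.I1
cycle 2: W0.I2
cycle 3: W0.I3
cycle 4: W0.I4
cycle 5: W1.I0
cycle 6: W1.I1
cycle 7: idle
cycle 8: idle
cycle 9: idle
cycle 10: W1.I2
cycle 11: W1.I3
cycle 12: idle
cycle 13: idle
cycle 14: idle
cycle 15: W1.I4

Answer: 16 cycles, utilization 5/8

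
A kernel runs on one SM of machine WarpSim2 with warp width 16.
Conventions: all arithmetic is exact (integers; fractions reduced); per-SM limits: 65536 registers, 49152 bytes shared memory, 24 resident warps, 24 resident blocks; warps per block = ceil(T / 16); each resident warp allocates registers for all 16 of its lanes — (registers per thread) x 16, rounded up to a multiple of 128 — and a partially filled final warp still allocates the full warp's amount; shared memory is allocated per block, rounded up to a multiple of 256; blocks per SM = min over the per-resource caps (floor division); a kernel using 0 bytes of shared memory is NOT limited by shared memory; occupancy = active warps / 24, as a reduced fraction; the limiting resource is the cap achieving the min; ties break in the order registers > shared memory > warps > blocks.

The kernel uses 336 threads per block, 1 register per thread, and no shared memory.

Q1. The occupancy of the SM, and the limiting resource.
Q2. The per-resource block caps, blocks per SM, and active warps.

Answer: occupancy 7/8, limited by warps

registers: 24 blocks
shared memory: no limit (kernel uses none)
warps: 1 block
blocks: 24 blocks

Answer: 1 block, 21 active warps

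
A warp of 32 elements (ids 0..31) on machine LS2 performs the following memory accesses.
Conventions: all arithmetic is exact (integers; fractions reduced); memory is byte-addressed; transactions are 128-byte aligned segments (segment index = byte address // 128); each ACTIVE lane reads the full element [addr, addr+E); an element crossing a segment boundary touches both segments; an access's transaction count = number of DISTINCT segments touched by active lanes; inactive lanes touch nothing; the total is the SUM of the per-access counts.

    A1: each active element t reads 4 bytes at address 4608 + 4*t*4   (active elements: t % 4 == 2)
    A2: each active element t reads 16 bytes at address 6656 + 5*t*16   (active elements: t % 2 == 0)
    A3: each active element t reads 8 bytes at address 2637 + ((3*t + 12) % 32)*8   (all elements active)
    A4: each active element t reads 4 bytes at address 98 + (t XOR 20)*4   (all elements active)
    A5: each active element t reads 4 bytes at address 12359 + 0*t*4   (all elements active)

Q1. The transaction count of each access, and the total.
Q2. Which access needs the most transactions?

A1: 4 transactions
A2: 16 transactions
A3: 3 transactions
A4: 2 transactions
A5: 1 transaction

Answer: 4,16,3,2,1; total 26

Answer: A2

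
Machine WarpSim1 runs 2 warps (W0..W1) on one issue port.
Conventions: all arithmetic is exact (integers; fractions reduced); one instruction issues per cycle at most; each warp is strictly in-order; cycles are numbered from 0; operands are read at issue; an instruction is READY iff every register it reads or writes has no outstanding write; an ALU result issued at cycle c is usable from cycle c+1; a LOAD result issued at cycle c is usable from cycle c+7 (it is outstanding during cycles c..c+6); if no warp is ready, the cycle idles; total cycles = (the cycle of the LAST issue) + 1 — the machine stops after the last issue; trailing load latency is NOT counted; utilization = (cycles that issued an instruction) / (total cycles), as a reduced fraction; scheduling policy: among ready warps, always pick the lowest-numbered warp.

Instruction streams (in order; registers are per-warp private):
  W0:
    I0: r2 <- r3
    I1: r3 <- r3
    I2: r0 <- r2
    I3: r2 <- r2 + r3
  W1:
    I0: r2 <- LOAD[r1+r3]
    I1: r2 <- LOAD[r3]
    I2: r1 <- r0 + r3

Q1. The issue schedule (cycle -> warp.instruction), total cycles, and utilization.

cycle 0: W0.I0
cycle 1: W0.I1
cycle 2: W0.I2
cycle 3: W0.I3
cycle 4: W1.I0
cycle 5: idle
cycle 6: idle
cycle 7: idle
cycle 8: idle
cycle 9: idle
cycle 10: idle
cycle 11: W1.I1
cycle 12: W1.I2

Answer: 13 cycles, utilization 7/13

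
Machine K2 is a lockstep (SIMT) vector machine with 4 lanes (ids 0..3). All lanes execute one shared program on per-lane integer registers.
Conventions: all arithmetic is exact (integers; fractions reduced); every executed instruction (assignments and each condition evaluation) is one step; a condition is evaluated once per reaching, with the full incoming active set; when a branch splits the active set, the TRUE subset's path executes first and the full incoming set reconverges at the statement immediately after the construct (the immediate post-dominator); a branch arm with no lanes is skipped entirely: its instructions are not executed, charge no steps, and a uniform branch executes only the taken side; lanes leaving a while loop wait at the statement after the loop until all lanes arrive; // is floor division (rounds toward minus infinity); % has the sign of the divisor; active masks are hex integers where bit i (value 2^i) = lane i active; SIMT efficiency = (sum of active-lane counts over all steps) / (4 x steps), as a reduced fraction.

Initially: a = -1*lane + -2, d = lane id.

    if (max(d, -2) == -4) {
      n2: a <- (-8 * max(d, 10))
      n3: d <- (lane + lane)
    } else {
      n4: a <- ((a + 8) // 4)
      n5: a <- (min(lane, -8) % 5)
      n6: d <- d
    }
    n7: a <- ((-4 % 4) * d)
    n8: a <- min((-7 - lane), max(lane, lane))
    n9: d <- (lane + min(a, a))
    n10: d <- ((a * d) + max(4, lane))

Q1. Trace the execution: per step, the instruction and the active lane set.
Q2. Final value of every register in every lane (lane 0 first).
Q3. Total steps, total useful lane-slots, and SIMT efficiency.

step 0: eval (max(d, -2) == -4)      0xf
step 1: a <- ((a + 8) // 4)          0xf
step 2: a <- (min(lane, -8) % 5)     0xf
step 3: d <- d                       0xf
step 4: a <- ((-4 % 4) * d)          0xf
step 5: a <- min((-7 - lane), max(lane, lane)) 0xf
step 6: d <- (lane + min(a, a))      0xf
step 7: d <- ((a * d) + max(4, lane)) 0xf

Answer: 8 steps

a: -7,-8,-9,-10
d: 53,60,67,74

steps = 8; useful = 32; efficiency = 32/32 = 1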